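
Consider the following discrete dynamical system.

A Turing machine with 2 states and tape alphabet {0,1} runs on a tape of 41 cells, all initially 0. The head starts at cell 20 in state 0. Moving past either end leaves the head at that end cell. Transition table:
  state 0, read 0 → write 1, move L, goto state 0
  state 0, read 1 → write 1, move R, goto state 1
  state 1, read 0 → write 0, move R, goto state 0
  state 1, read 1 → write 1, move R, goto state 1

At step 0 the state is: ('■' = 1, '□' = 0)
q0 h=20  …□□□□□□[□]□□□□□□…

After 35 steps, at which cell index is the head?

k=0  q0 h=20  …□□□□□□[□]□□□□□□…
k=1  q0 h=19  …□□□□□□[□]■□□□□□…
k=2  q0 h=18  …□□□□□□[□]■■□□□□…
k=3  q0 h=17  …□□□□□□[□]■■■□□□…
k=4  q0 h=16  …□□□□□□[□]■■■■□□…
k=5  q0 h=15  …□□□□□□[□]■■■■■□…
k=6  q0 h=14  …□□□□□□[□]■■■■■■…
k=7  q0 h=13  …□□□□□□[□]■■■■■■…
k=8  q0 h=12  …□□□□□□[□]■■■■■■…
k=9  q0 h=11  …□□□□□□[□]■■■■■■…
k=10  q0 h=10  …□□□□□□[□]■■■■■■…
k=11  q0 h= 9  …□□□□□□[□]■■■■■■…
k=12  q0 h= 8  …□□□□□□[□]■■■■■■…
k=13  q0 h= 7  …□□□□□□[□]■■■■■■…
k=14  q0 h= 6  |□□□□□□[□]■■■■■■…
k=15  q0 h= 5  |□□□□□[□]■■■■■■…
k=16  q0 h= 4  |□□□□[□]■■■■■■…
k=17  q0 h= 3  |□□□[□]■■■■■■…
k=18  q0 h= 2  |□□[□]■■■■■■…
k=19  q0 h= 1  |□[□]■■■■■■…
k=20  q0 h= 0  |[□]■■■■■■…
k=21  q0 h= 0  |[■]■■■■■■…
k=22  q1 h= 1  |■[■]■■■■■■…
k=23  q1 h= 2  |■■[■]■■■■■■…
k=24  q1 h= 3  |■■■[■]■■■■■■…
k=25  q1 h= 4  |■■■■[■]■■■■■■…
k=26  q1 h= 5  |■■■■■[■]■■■■■■…
k=27  q1 h= 6  |■■■■■■[■]■■■■■■…
k=28  q1 h= 7  …■■■■■■[■]■■■■■■…
k=29  q1 h= 8  …■■■■■■[■]■■■■■■…
k=30  q1 h= 9  …■■■■■■[■]■■■■■■…
k=31  q1 h=10  …■■■■■■[■]■■■■■■…
k=32  q1 h=11  …■■■■■■[■]■■■■■■…
k=33  q1 h=12  …■■■■■■[■]■■■■■■…
k=34  q1 h=13  …■■■■■■[■]■■■■■■…
k=35  q1 h=14  …■■■■■■[■]■■■■■■…

14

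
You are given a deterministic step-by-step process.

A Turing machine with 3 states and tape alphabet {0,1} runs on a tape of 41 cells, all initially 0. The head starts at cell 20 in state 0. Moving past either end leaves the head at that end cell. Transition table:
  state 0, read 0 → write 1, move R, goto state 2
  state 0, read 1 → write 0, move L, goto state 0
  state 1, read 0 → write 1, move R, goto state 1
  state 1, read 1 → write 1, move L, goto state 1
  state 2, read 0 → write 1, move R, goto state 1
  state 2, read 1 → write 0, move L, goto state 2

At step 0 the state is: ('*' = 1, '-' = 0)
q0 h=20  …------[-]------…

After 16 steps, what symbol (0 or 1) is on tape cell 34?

1

gen 0: q0 h=20  …------[-]------…
gen 1: q2 h=21  …-----*[-]------…
gen 2: q1 h=22  …----**[-]------…
gen 3: q1 h=23  …---***[-]------…
gen 4: q1 h=24  …--****[-]------…
gen 5: q1 h=25  …-*****[-]------…
gen 6: q1 h=26  …******[-]------…
gen 7: q1 h=27  …******[-]------…
gen 8: q1 h=28  …******[-]------…
gen 9: q1 h=29  …******[-]------…
gen 10: q1 h=30  …******[-]------…
gen 11: q1 h=31  …******[-]------…
gen 12: q1 h=32  …******[-]------…
gen 13: q1 h=33  …******[-]------…
gen 14: q1 h=34  …******[-]------|
gen 15: q1 h=35  …******[-]-----|
gen 16: q1 h=36  …******[-]----|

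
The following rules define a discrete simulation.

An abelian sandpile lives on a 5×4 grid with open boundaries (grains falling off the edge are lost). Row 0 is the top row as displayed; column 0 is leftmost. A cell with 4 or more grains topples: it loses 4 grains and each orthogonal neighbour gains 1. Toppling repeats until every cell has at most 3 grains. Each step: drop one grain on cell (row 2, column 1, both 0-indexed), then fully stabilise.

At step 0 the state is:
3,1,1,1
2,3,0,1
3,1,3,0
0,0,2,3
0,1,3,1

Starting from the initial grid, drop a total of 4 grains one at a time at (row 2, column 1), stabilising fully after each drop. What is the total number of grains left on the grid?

t=0: 3,1,1,1
2,3,0,1
3,1,3,0
0,0,2,3
0,1,3,1
t=1: 3,1,1,1
2,3,0,1
3,2,3,0
0,0,2,3
0,1,3,1
t=2: 3,1,1,1
2,3,0,1
3,3,3,0
0,0,2,3
0,1,3,1
t=3: 0,3,1,1
1,1,2,1
1,3,0,1
1,1,3,3
0,1,3,1
t=4: 0,3,1,1
1,2,2,1
2,0,1,1
1,2,3,3
0,1,3,1

29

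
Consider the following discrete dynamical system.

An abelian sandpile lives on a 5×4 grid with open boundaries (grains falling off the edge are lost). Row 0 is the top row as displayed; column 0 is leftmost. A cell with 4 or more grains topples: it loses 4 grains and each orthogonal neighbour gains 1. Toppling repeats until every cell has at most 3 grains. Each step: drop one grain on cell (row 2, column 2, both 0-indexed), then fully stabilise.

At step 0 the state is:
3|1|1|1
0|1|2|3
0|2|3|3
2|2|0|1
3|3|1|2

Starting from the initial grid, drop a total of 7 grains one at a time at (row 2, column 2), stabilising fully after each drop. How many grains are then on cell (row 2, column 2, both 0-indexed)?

t=0: 3|1|1|1
0|1|2|3
0|2|3|3
2|2|0|1
3|3|1|2
t=1: 3|1|2|2
0|2|0|1
0|3|2|1
2|2|1|2
3|3|1|2
t=2: 3|1|2|2
0|2|0|1
0|3|3|1
2|2|1|2
3|3|1|2
t=3: 3|1|2|2
0|3|1|1
1|0|1|2
2|3|2|2
3|3|1|2
t=4: 3|1|2|2
0|3|1|1
1|0|2|2
2|3|2|2
3|3|1|2
t=5: 3|1|2|2
0|3|1|1
1|0|3|2
2|3|2|2
3|3|1|2
t=6: 3|1|2|2
0|3|2|1
1|1|0|3
2|3|3|2
3|3|1|2
t=7: 3|1|2|2
0|3|2|1
1|1|1|3
2|3|3|2
3|3|1|2

1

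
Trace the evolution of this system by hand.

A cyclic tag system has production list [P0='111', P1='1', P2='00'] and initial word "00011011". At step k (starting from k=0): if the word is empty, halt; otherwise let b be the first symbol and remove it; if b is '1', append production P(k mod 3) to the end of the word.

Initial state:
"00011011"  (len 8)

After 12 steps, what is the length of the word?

k=0  "00011011"  (len 8)
k=1  "0011011"  (len 7)
k=2  "011011"  (len 6)
k=3  "11011"  (len 5)
k=4  "1011111"  (len 7)
k=5  "0111111"  (len 7)
k=6  "111111"  (len 6)
k=7  "11111111"  (len 8)
k=8  "11111111"  (len 8)
k=9  "111111100"  (len 9)
k=10  "11111100111"  (len 11)
k=11  "11111001111"  (len 11)
k=12  "111100111100"  (len 12)

12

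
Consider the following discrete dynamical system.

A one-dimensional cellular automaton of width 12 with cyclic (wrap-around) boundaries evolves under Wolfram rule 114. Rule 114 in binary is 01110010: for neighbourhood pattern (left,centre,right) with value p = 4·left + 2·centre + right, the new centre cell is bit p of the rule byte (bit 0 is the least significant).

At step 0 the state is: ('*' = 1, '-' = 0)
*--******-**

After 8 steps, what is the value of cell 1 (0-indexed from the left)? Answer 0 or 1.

0

[0] *--******-**
[1] ***-----**--
[2] --**---*-***
[3] **-**-*-*--*
[4] -**-**-*-**-
[5] *-**-**-*-**
[6] **-**-**-*--
[7] -**-**-**-**
[8] *-**-**-**-*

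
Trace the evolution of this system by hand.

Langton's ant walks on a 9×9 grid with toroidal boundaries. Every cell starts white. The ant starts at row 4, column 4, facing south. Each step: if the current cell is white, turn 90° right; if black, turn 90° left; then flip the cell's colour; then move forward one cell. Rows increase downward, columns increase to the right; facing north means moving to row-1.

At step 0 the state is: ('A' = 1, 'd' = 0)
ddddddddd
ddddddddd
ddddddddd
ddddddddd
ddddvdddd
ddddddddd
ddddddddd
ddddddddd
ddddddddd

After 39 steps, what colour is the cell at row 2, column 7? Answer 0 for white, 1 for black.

1

[0] ddddddddd
ddddddddd
ddddddddd
ddddddddd
ddddvdddd
ddddddddd
ddddddddd
ddddddddd
ddddddddd
[1] ddddddddd
ddddddddd
ddddddddd
ddddddddd
ddd<Adddd
ddddddddd
ddddddddd
ddddddddd
ddddddddd
[2] ddddddddd
ddddddddd
ddddddddd
ddd^ddddd
dddAAdddd
ddddddddd
ddddddddd
ddddddddd
ddddddddd
[3] ddddddddd
ddddddddd
ddddddddd
dddA>dddd
dddAAdddd
ddddddddd
ddddddddd
ddddddddd
ddddddddd
[4] ddddddddd
ddddddddd
ddddddddd
dddAAdddd
dddAvdddd
ddddddddd
ddddddddd
ddddddddd
ddddddddd
[5] ddddddddd
ddddddddd
ddddddddd
dddAAdddd
dddAd>ddd
ddddddddd
ddddddddd
ddddddddd
ddddddddd
[6] ddddddddd
ddddddddd
ddddddddd
dddAAdddd
dddAdAddd
dddddvddd
ddddddddd
ddddddddd
ddddddddd
[7] ddddddddd
ddddddddd
ddddddddd
dddAAdddd
dddAdAddd
dddd<Addd
ddddddddd
ddddddddd
ddddddddd
[8] ddddddddd
ddddddddd
ddddddddd
dddAAdddd
dddA^Addd
ddddAAddd
ddddddddd
ddddddddd
ddddddddd
[9] ddddddddd
ddddddddd
ddddddddd
dddAAdddd
dddAA>ddd
ddddAAddd
ddddddddd
ddddddddd
ddddddddd
[10] ddddddddd
ddddddddd
ddddddddd
dddAA^ddd
dddAAdddd
ddddAAddd
ddddddddd
ddddddddd
ddddddddd
[11] ddddddddd
ddddddddd
ddddddddd
dddAAA>dd
dddAAdddd
ddddAAddd
ddddddddd
ddddddddd
ddddddddd
[12] ddddddddd
ddddddddd
ddddddddd
dddAAAAdd
dddAAdvdd
ddddAAddd
ddddddddd
ddddddddd
ddddddddd
[13] ddddddddd
ddddddddd
ddddddddd
dddAAAAdd
dddAA<Add
ddddAAddd
ddddddddd
ddddddddd
ddddddddd
[14] ddddddddd
ddddddddd
ddddddddd
dddAA^Add
dddAAAAdd
ddddAAddd
ddddddddd
ddddddddd
ddddddddd
[15] ddddddddd
ddddddddd
ddddddddd
dddA<dAdd
dddAAAAdd
ddddAAddd
ddddddddd
ddddddddd
ddddddddd
[16] ddddddddd
ddddddddd
ddddddddd
dddAddAdd
dddAvAAdd
ddddAAddd
ddddddddd
ddddddddd
ddddddddd
[17] ddddddddd
ddddddddd
ddddddddd
dddAddAdd
dddAd>Add
ddddAAddd
ddddddddd
ddddddddd
ddddddddd
[18] ddddddddd
ddddddddd
ddddddddd
dddAd^Add
dddAddAdd
ddddAAddd
ddddddddd
ddddddddd
ddddddddd
[19] ddddddddd
ddddddddd
ddddddddd
dddAdA>dd
dddAddAdd
ddddAAddd
ddddddddd
ddddddddd
ddddddddd
[20] ddddddddd
ddddddddd
dddddd^dd
dddAdAddd
dddAddAdd
ddddAAddd
ddddddddd
ddddddddd
ddddddddd
[21] ddddddddd
ddddddddd
ddddddA>d
dddAdAddd
dddAddAdd
ddddAAddd
ddddddddd
ddddddddd
ddddddddd
[22] ddddddddd
ddddddddd
ddddddAAd
dddAdAdvd
dddAddAdd
ddddAAddd
ddddddddd
ddddddddd
ddddddddd
[23] ddddddddd
ddddddddd
ddddddAAd
dddAdA<Ad
dddAddAdd
ddddAAddd
ddddddddd
ddddddddd
ddddddddd
[24] ddddddddd
ddddddddd
dddddd^Ad
dddAdAAAd
dddAddAdd
ddddAAddd
ddddddddd
ddddddddd
ddddddddd
[25] ddddddddd
ddddddddd
ddddd<dAd
dddAdAAAd
dddAddAdd
ddddAAddd
ddddddddd
ddddddddd
ddddddddd
[26] ddddddddd
ddddd^ddd
dddddAdAd
dddAdAAAd
dddAddAdd
ddddAAddd
ddddddddd
ddddddddd
ddddddddd
[27] ddddddddd
dddddA>dd
dddddAdAd
dddAdAAAd
dddAddAdd
ddddAAddd
ddddddddd
ddddddddd
ddddddddd
[28] ddddddddd
dddddAAdd
dddddAvAd
dddAdAAAd
dddAddAdd
ddddAAddd
ddddddddd
ddddddddd
ddddddddd
[29] ddddddddd
dddddAAdd
ddddd<AAd
dddAdAAAd
dddAddAdd
ddddAAddd
ddddddddd
ddddddddd
ddddddddd
[30] ddddddddd
dddddAAdd
ddddddAAd
dddAdvAAd
dddAddAdd
ddddAAddd
ddddddddd
ddddddddd
ddddddddd
[31] ddddddddd
dddddAAdd
ddddddAAd
dddAdd>Ad
dddAddAdd
ddddAAddd
ddddddddd
ddddddddd
ddddddddd
[32] ddddddddd
dddddAAdd
dddddd^Ad
dddAdddAd
dddAddAdd
ddddAAddd
ddddddddd
ddddddddd
ddddddddd
[33] ddddddddd
dddddAAdd
ddddd<dAd
dddAdddAd
dddAddAdd
ddddAAddd
ddddddddd
ddddddddd
ddddddddd
[34] ddddddddd
ddddd^Add
dddddAdAd
dddAdddAd
dddAddAdd
ddddAAddd
ddddddddd
ddddddddd
ddddddddd
[35] ddddddddd
dddd<dAdd
dddddAdAd
dddAdddAd
dddAddAdd
ddddAAddd
ddddddddd
ddddddddd
ddddddddd
[36] dddd^dddd
ddddAdAdd
dddddAdAd
dddAdddAd
dddAddAdd
ddddAAddd
ddddddddd
ddddddddd
ddddddddd
[37] ddddA>ddd
ddddAdAdd
dddddAdAd
dddAdddAd
dddAddAdd
ddddAAddd
ddddddddd
ddddddddd
ddddddddd
[38] ddddAAddd
ddddAvAdd
dddddAdAd
dddAdddAd
dddAddAdd
ddddAAddd
ddddddddd
ddddddddd
ddddddddd
[39] ddddAAddd
dddd<AAdd
dddddAdAd
dddAdddAd
dddAddAdd
ddddAAddd
ddddddddd
ddddddddd
ddddddddd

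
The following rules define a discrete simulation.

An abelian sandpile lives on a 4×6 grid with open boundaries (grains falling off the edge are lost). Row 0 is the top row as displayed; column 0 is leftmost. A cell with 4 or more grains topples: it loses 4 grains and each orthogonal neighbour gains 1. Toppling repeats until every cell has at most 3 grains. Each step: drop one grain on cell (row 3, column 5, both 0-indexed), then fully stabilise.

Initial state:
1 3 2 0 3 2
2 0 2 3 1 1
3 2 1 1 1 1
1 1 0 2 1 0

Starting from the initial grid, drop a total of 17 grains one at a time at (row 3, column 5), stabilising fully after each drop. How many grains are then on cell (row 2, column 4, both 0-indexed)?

t=0: 1 3 2 0 3 2
2 0 2 3 1 1
3 2 1 1 1 1
1 1 0 2 1 0
t=1: 1 3 2 0 3 2
2 0 2 3 1 1
3 2 1 1 1 1
1 1 0 2 1 1
t=2: 1 3 2 0 3 2
2 0 2 3 1 1
3 2 1 1 1 1
1 1 0 2 1 2
t=3: 1 3 2 0 3 2
2 0 2 3 1 1
3 2 1 1 1 1
1 1 0 2 1 3
t=4: 1 3 2 0 3 2
2 0 2 3 1 1
3 2 1 1 1 2
1 1 0 2 2 0
t=5: 1 3 2 0 3 2
2 0 2 3 1 1
3 2 1 1 1 2
1 1 0 2 2 1
t=6: 1 3 2 0 3 2
2 0 2 3 1 1
3 2 1 1 1 2
1 1 0 2 2 2
t=7: 1 3 2 0 3 2
2 0 2 3 1 1
3 2 1 1 1 2
1 1 0 2 2 3
t=8: 1 3 2 0 3 2
2 0 2 3 1 1
3 2 1 1 1 3
1 1 0 2 3 0
t=9: 1 3 2 0 3 2
2 0 2 3 1 1
3 2 1 1 1 3
1 1 0 2 3 1
t=10: 1 3 2 0 3 2
2 0 2 3 1 1
3 2 1 1 1 3
1 1 0 2 3 2
t=11: 1 3 2 0 3 2
2 0 2 3 1 1
3 2 1 1 1 3
1 1 0 2 3 3
t=12: 1 3 2 0 3 2
2 0 2 3 1 2
3 2 1 1 3 0
1 1 0 3 0 2
t=13: 1 3 2 0 3 2
2 0 2 3 1 2
3 2 1 1 3 0
1 1 0 3 0 3
t=14: 1 3 2 0 3 2
2 0 2 3 1 2
3 2 1 1 3 1
1 1 0 3 1 0
t=15: 1 3 2 0 3 2
2 0 2 3 1 2
3 2 1 1 3 1
1 1 0 3 1 1
t=16: 1 3 2 0 3 2
2 0 2 3 1 2
3 2 1 1 3 1
1 1 0 3 1 2
t=17: 1 3 2 0 3 2
2 0 2 3 1 2
3 2 1 1 3 1
1 1 0 3 1 3

3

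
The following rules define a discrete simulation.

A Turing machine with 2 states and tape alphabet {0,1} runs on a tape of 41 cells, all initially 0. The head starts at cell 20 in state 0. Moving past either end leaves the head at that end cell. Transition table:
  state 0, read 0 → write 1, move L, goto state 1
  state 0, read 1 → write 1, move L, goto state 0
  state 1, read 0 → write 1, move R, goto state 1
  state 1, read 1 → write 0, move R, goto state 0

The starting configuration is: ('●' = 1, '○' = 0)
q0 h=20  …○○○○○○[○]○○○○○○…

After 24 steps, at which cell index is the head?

[0] q0 h=20  …○○○○○○[○]○○○○○○…
[1] q1 h=19  …○○○○○○[○]●○○○○○…
[2] q1 h=20  …○○○○○●[●]○○○○○○…
[3] q0 h=21  …○○○○●○[○]○○○○○○…
[4] q1 h=20  …○○○○○●[○]●○○○○○…
[5] q1 h=21  …○○○○●●[●]○○○○○○…
[6] q0 h=22  …○○○●●○[○]○○○○○○…
[7] q1 h=21  …○○○○●●[○]●○○○○○…
[8] q1 h=22  …○○○●●●[●]○○○○○○…
[9] q0 h=23  …○○●●●○[○]○○○○○○…
[10] q1 h=22  …○○○●●●[○]●○○○○○…
[11] q1 h=23  …○○●●●●[●]○○○○○○…
[12] q0 h=24  …○●●●●○[○]○○○○○○…
[13] q1 h=23  …○○●●●●[○]●○○○○○…
[14] q1 h=24  …○●●●●●[●]○○○○○○…
[15] q0 h=25  …●●●●●○[○]○○○○○○…
[16] q1 h=24  …○●●●●●[○]●○○○○○…
[17] q1 h=25  …●●●●●●[●]○○○○○○…
[18] q0 h=26  …●●●●●○[○]○○○○○○…
[19] q1 h=25  …●●●●●●[○]●○○○○○…
[20] q1 h=26  …●●●●●●[●]○○○○○○…
[21] q0 h=27  …●●●●●○[○]○○○○○○…
[22] q1 h=26  …●●●●●●[○]●○○○○○…
[23] q1 h=27  …●●●●●●[●]○○○○○○…
[24] q0 h=28  …●●●●●○[○]○○○○○○…

28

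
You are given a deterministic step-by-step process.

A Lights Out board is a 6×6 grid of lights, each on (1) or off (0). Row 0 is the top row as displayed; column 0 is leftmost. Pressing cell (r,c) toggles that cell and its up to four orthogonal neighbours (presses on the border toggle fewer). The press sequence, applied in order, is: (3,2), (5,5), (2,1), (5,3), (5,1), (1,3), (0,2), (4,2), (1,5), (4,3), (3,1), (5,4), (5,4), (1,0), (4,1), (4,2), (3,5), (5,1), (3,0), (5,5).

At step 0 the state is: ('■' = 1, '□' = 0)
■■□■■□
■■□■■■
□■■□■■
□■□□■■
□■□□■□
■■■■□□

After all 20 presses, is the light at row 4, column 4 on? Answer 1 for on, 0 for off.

0

step 0: ■■□■■□
■■□■■■
□■■□■■
□■□□■■
□■□□■□
■■■■□□
step 1: ■■□■■□
■■□■■■
□■□□■■
□□■■■■
□■■□■□
■■■■□□
step 2: ■■□■■□
■■□■■■
□■□□■■
□□■■■■
□■■□■■
■■■■■■
step 3: ■■□■■□
■□□■■■
■□■□■■
□■■■■■
□■■□■■
■■■■■■
step 4: ■■□■■□
■□□■■■
■□■□■■
□■■■■■
□■■■■■
■■□□□■
step 5: ■■□■■□
■□□■■■
■□■□■■
□■■■■■
□□■■■■
□□■□□■
step 6: ■■□□■□
■□■□□■
■□■■■■
□■■■■■
□□■■■■
□□■□□■
step 7: ■□■■■□
■□□□□■
■□■■■■
□■■■■■
□□■■■■
□□■□□■
step 8: ■□■■■□
■□□□□■
■□■■■■
□■□■■■
□■□□■■
□□□□□■
step 9: ■□■■■■
■□□□■□
■□■■■□
□■□■■■
□■□□■■
□□□□□■
step 10: ■□■■■■
■□□□■□
■□■■■□
□■□□■■
□■■■□■
□□□■□■
step 11: ■□■■■■
■□□□■□
■■■■■□
■□■□■■
□□■■□■
□□□■□■
step 12: ■□■■■■
■□□□■□
■■■■■□
■□■□■■
□□■■■■
□□□□■□
step 13: ■□■■■■
■□□□■□
■■■■■□
■□■□■■
□□■■□■
□□□■□■
step 14: □□■■■■
□■□□■□
□■■■■□
■□■□■■
□□■■□■
□□□■□■
step 15: □□■■■■
□■□□■□
□■■■■□
■■■□■■
■■□■□■
□■□■□■
step 16: □□■■■■
□■□□■□
□■■■■□
■■□□■■
■□■□□■
□■■■□■
step 17: □□■■■■
□■□□■□
□■■■■■
■■□□□□
■□■□□□
□■■■□■
step 18: □□■■■■
□■□□■□
□■■■■■
■■□□□□
■■■□□□
■□□■□■
step 19: □□■■■■
□■□□■□
■■■■■■
□□□□□□
□■■□□□
■□□■□■
step 20: □□■■■■
□■□□■□
■■■■■■
□□□□□□
□■■□□■
■□□■■□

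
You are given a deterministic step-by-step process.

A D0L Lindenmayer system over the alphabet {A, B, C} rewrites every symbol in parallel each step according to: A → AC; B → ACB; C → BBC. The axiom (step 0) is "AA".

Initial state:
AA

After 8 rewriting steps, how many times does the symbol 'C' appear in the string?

1656

k=0  AA
k=1  ACAC
k=2  ACBBCACBBC
k=3  ACBBCACBACBBBCACBBCACBACBBBC
k=4  ACBBCACBACBBBCACBBCACBACBBCACBACBACBBBCACBBCACBACBBBCACBBCACBACBBCACBACBACBBBC
k=5  ACBBCACBACBBBCACBBCACBACBBCACBACBACBBBCACBBCACBACBBBCACBBC…BBCACBBCACBACBBCACBACBBBCACBBCACBACBBCACBACBBCACBACBACBBBC  (len 216)
k=6  ACBBCACBACBBBCACBBCACBACBBCACBACBACBBBCACBBCACBACBBBCACBBC…BBCACBBCACBACBBCACBACBBBCACBBCACBACBBCACBACBBCACBACBACBBBC  (len 598)
k=7  ACBBCACBACBBBCACBBCACBACBBCACBACBACBBBCACBBCACBACBBBCACBBC…BBCACBBCACBACBBCACBACBBBCACBBCACBACBBCACBACBBCACBACBACBBBC  (len 1656)
k=8  ACBBCACBACBBBCACBBCACBACBBCACBACBACBBBCACBBCACBACBBBCACBBC…BBCACBBCACBACBBCACBACBBBCACBBCACBACBBCACBACBBCACBACBACBBBC  (len 4586)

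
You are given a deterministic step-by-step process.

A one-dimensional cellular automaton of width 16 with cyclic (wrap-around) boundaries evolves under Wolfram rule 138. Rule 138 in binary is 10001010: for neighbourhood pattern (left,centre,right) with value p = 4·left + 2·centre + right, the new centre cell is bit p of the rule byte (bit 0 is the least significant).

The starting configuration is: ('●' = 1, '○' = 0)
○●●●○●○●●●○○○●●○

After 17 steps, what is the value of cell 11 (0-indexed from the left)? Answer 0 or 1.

k=0  ○●●●○●○●●●○○○●●○
k=1  ●●●○○○○●●○○○●●○○
k=2  ●●○○○○●●○○○●●○○●
k=3  ●○○○○●●○○○●●○○●●
k=4  ○○○○●●○○○●●○○●●●
k=5  ○○○●●○○○●●○○●●●○
k=6  ○○●●○○○●●○○●●●○○
k=7  ○●●○○○●●○○●●●○○○
k=8  ●●○○○●●○○●●●○○○○
k=9  ●○○○●●○○●●●○○○○●
k=10  ○○○●●○○●●●○○○○●●
k=11  ○○●●○○●●●○○○○●●○
k=12  ○●●○○●●●○○○○●●○○
k=13  ●●○○●●●○○○○●●○○○
k=14  ●○○●●●○○○○●●○○○●
k=15  ○○●●●○○○○●●○○○●●
k=16  ○●●●○○○○●●○○○●●○
k=17  ●●●○○○○●●○○○●●○○

0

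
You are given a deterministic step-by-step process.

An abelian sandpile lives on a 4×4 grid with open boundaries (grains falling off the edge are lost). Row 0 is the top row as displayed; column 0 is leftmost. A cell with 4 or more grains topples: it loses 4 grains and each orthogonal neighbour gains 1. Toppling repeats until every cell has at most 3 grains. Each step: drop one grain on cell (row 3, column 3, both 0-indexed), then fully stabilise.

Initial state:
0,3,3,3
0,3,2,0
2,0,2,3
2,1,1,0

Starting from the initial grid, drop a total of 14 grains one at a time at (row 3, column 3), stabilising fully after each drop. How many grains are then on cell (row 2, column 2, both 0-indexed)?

t=0: 0,3,3,3
0,3,2,0
2,0,2,3
2,1,1,0
t=1: 0,3,3,3
0,3,2,0
2,0,2,3
2,1,1,1
t=2: 0,3,3,3
0,3,2,0
2,0,2,3
2,1,1,2
t=3: 0,3,3,3
0,3,2,0
2,0,2,3
2,1,1,3
t=4: 0,3,3,3
0,3,2,1
2,0,3,0
2,1,2,1
t=5: 0,3,3,3
0,3,2,1
2,0,3,0
2,1,2,2
t=6: 0,3,3,3
0,3,2,1
2,0,3,0
2,1,2,3
t=7: 0,3,3,3
0,3,2,1
2,0,3,1
2,1,3,0
t=8: 0,3,3,3
0,3,2,1
2,0,3,1
2,1,3,1
t=9: 0,3,3,3
0,3,2,1
2,0,3,1
2,1,3,2
t=10: 0,3,3,3
0,3,2,1
2,0,3,1
2,1,3,3
t=11: 0,3,3,3
0,3,3,1
2,1,0,3
2,2,1,1
t=12: 0,3,3,3
0,3,3,1
2,1,0,3
2,2,1,2
t=13: 0,3,3,3
0,3,3,1
2,1,0,3
2,2,1,3
t=14: 0,3,3,3
0,3,3,2
2,1,1,0
2,2,2,1

1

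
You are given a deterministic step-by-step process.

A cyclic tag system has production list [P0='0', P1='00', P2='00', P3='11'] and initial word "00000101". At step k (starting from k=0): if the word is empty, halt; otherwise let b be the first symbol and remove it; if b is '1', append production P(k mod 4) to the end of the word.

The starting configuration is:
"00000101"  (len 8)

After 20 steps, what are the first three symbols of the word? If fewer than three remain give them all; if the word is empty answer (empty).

001

t=0: "00000101"  (len 8)
t=1: "0000101"  (len 7)
t=2: "000101"  (len 6)
t=3: "00101"  (len 5)
t=4: "0101"  (len 4)
t=5: "101"  (len 3)
t=6: "0100"  (len 4)
t=7: "100"  (len 3)
t=8: "0011"  (len 4)
t=9: "011"  (len 3)
t=10: "11"  (len 2)
t=11: "100"  (len 3)
t=12: "0011"  (len 4)
t=13: "011"  (len 3)
t=14: "11"  (len 2)
t=15: "100"  (len 3)
t=16: "0011"  (len 4)
t=17: "011"  (len 3)
t=18: "11"  (len 2)
t=19: "100"  (len 3)
t=20: "0011"  (len 4)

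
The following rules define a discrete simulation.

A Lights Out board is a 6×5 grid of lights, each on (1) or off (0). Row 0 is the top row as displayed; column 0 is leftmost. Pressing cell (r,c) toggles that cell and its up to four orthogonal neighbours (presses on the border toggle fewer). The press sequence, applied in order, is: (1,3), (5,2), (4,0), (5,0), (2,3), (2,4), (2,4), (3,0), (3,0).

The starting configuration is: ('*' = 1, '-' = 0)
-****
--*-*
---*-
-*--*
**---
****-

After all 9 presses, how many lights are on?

14

0) -****
--*-*
---*-
-*--*
**---
****-
1) -**-*
---*-
-----
-*--*
**---
****-
2) -**-*
---*-
-----
-*--*
***--
*----
3) -**-*
---*-
-----
**--*
--*--
-----
4) -**-*
---*-
-----
**--*
*-*--
**---
5) -**-*
-----
--***
**-**
*-*--
**---
6) -**-*
----*
--*--
**-*-
*-*--
**---
7) -**-*
-----
--***
**-**
*-*--
**---
8) -**-*
-----
*-***
---**
--*--
**---
9) -**-*
-----
--***
**-**
*-*--
**---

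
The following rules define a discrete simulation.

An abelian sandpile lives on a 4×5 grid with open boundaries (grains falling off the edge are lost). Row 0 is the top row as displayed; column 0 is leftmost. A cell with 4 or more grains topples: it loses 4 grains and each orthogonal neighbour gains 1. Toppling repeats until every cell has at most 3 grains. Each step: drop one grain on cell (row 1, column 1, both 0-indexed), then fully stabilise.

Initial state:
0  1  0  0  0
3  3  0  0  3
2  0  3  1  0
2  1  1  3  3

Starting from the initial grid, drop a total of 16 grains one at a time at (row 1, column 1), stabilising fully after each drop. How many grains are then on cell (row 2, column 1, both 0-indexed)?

k=0  0  1  0  0  0
3  3  0  0  3
2  0  3  1  0
2  1  1  3  3
k=1  1  2  0  0  0
0  1  1  0  3
3  1  3  1  0
2  1  1  3  3
k=2  1  2  0  0  0
0  2  1  0  3
3  1  3  1  0
2  1  1  3  3
k=3  1  2  0  0  0
0  3  1  0  3
3  1  3  1  0
2  1  1  3  3
k=4  1  3  0  0  0
1  0  2  0  3
3  2  3  1  0
2  1  1  3  3
k=5  1  3  0  0  0
1  1  2  0  3
3  2  3  1  0
2  1  1  3  3
k=6  1  3  0  0  0
1  2  2  0  3
3  2  3  1  0
2  1  1  3  3
k=7  1  3  0  0  0
1  3  2  0  3
3  2  3  1  0
2  1  1  3  3
k=8  2  0  1  0  0
2  1  3  0  3
3  3  3  1  0
2  1  1  3  3
k=9  2  0  1  0  0
2  2  3  0  3
3  3  3  1  0
2  1  1  3  3
k=10  2  0  1  0  0
2  3  3  0  3
3  3  3  1  0
2  1  1  3  3
k=11  3  1  2  0  0
0  3  1  1  3
1  2  1  2  0
3  2  2  3  3
k=12  3  2  2  0  0
1  0  2  1  3
1  3  1  2  0
3  2  2  3  3
k=13  3  2  2  0  0
1  1  2  1  3
1  3  1  2  0
3  2  2  3  3
k=14  3  2  2  0  0
1  2  2  1  3
1  3  1  2  0
3  2  2  3  3
k=15  3  2  2  0  0
1  3  2  1  3
1  3  1  2  0
3  2  2  3  3
k=16  3  3  2  0  0
2  1  3  1  3
2  0  2  2  0
3  3  2  3  3

0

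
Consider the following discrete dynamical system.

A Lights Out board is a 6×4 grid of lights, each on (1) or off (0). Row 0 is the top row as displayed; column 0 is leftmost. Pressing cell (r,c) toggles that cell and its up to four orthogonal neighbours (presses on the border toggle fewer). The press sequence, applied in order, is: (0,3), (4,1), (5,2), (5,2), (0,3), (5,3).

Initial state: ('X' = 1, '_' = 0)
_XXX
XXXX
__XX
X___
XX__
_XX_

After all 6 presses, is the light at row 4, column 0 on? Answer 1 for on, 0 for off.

gen 0: _XXX
XXXX
__XX
X___
XX__
_XX_
gen 1: _X__
XXX_
__XX
X___
XX__
_XX_
gen 2: _X__
XXX_
__XX
XX__
__X_
__X_
gen 3: _X__
XXX_
__XX
XX__
____
_X_X
gen 4: _X__
XXX_
__XX
XX__
__X_
__X_
gen 5: _XXX
XXXX
__XX
XX__
__X_
__X_
gen 6: _XXX
XXXX
__XX
XX__
__XX
___X

0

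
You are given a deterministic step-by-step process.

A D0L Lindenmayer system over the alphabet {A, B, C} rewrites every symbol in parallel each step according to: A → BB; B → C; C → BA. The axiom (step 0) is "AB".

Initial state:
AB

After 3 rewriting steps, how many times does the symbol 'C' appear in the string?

t=0: AB
t=1: BBC
t=2: CCBA
t=3: BABACBB

1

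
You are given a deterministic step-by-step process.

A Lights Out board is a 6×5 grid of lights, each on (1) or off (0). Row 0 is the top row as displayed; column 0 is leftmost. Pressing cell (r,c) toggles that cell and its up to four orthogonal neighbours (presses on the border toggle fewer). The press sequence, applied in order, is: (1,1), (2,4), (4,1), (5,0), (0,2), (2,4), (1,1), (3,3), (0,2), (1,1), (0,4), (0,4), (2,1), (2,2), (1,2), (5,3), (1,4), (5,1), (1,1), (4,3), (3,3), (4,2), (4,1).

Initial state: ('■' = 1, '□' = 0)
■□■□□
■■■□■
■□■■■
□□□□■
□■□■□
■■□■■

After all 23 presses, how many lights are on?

k=0  ■□■□□
■■■□■
■□■■■
□□□□■
□■□■□
■■□■■
k=1  ■■■□□
□□□□■
■■■■■
□□□□■
□■□■□
■■□■■
k=2  ■■■□□
□□□□□
■■■□□
□□□□□
□■□■□
■■□■■
k=3  ■■■□□
□□□□□
■■■□□
□■□□□
■□■■□
■□□■■
k=4  ■■■□□
□□□□□
■■■□□
□■□□□
□□■■□
□■□■■
k=5  ■□□■□
□□■□□
■■■□□
□■□□□
□□■■□
□■□■■
k=6  ■□□■□
□□■□■
■■■■■
□■□□■
□□■■□
□■□■■
k=7  ■■□■□
■■□□■
■□■■■
□■□□■
□□■■□
□■□■■
k=8  ■■□■□
■■□□■
■□■□■
□■■■□
□□■□□
□■□■■
k=9  ■□■□□
■■■□■
■□■□■
□■■■□
□□■□□
□■□■■
k=10  ■■■□□
□□□□■
■■■□■
□■■■□
□□■□□
□■□■■
k=11  ■■■■■
□□□□□
■■■□■
□■■■□
□□■□□
□■□■■
k=12  ■■■□□
□□□□■
■■■□■
□■■■□
□□■□□
□■□■■
k=13  ■■■□□
□■□□■
□□□□■
□□■■□
□□■□□
□■□■■
k=14  ■■■□□
□■■□■
□■■■■
□□□■□
□□■□□
□■□■■
k=15  ■■□□□
□□□■■
□■□■■
□□□■□
□□■□□
□■□■■
k=16  ■■□□□
□□□■■
□■□■■
□□□■□
□□■■□
□■■□□
k=17  ■■□□■
□□□□□
□■□■□
□□□■□
□□■■□
□■■□□
k=18  ■■□□■
□□□□□
□■□■□
□□□■□
□■■■□
■□□□□
k=19  ■□□□■
■■■□□
□□□■□
□□□■□
□■■■□
■□□□□
k=20  ■□□□■
■■■□□
□□□■□
□□□□□
□■□□■
■□□■□
k=21  ■□□□■
■■■□□
□□□□□
□□■■■
□■□■■
■□□■□
k=22  ■□□□■
■■■□□
□□□□□
□□□■■
□□■□■
■□■■□
k=23  ■□□□■
■■■□□
□□□□□
□■□■■
■■□□■
■■■■□

15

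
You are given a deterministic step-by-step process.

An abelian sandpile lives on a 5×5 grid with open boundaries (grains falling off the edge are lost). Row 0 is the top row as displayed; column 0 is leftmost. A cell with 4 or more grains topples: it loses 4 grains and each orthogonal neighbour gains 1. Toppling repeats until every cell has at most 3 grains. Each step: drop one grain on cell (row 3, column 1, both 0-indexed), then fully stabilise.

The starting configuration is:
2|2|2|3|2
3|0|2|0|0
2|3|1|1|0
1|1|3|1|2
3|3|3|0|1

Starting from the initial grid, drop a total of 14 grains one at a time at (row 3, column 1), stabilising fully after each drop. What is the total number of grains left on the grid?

step 0: 2|2|2|3|2
3|0|2|0|0
2|3|1|1|0
1|1|3|1|2
3|3|3|0|1
step 1: 2|2|2|3|2
3|0|2|0|0
2|3|1|1|0
1|2|3|1|2
3|3|3|0|1
step 2: 2|2|2|3|2
3|0|2|0|0
2|3|1|1|0
1|3|3|1|2
3|3|3|0|1
step 3: 2|2|2|3|2
3|1|2|0|0
3|0|3|1|0
3|3|1|2|2
0|2|1|1|1
step 4: 3|2|2|3|2
0|2|2|0|0
1|2|3|1|0
1|1|2|2|2
1|3|1|1|1
step 5: 3|2|2|3|2
0|2|2|0|0
1|2|3|1|0
1|2|2|2|2
1|3|1|1|1
step 6: 3|2|2|3|2
0|2|2|0|0
1|2|3|1|0
1|3|2|2|2
1|3|1|1|1
step 7: 3|2|2|3|2
0|2|2|0|0
1|3|3|1|0
2|1|3|2|2
2|0|2|1|1
step 8: 3|2|2|3|2
0|2|2|0|0
1|3|3|1|0
2|2|3|2|2
2|0|2|1|1
step 9: 3|2|2|3|2
0|2|2|0|0
1|3|3|1|0
2|3|3|2|2
2|0|2|1|1
step 10: 3|2|2|3|2
0|3|3|0|0
2|1|1|2|0
3|2|1|3|2
2|1|3|1|1
step 11: 3|2|2|3|2
0|3|3|0|0
2|1|1|2|0
3|3|1|3|2
2|1|3|1|1
step 12: 3|2|2|3|2
0|3|3|0|0
3|2|1|2|0
0|1|2|3|2
3|2|3|1|1
step 13: 3|2|2|3|2
0|3|3|0|0
3|2|1|2|0
0|2|2|3|2
3|2|3|1|1
step 14: 3|2|2|3|2
0|3|3|0|0
3|2|1|2|0
0|3|2|3|2
3|2|3|1|1

46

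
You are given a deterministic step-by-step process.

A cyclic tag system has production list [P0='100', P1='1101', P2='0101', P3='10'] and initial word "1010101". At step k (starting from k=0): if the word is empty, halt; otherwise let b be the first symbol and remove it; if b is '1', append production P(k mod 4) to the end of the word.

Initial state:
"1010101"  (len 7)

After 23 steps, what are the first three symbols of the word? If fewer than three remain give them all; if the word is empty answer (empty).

k=0  "1010101"  (len 7)
k=1  "010101100"  (len 9)
k=2  "10101100"  (len 8)
k=3  "01011000101"  (len 11)
k=4  "1011000101"  (len 10)
k=5  "011000101100"  (len 12)
k=6  "11000101100"  (len 11)
k=7  "10001011000101"  (len 14)
k=8  "000101100010110"  (len 15)
k=9  "00101100010110"  (len 14)
k=10  "0101100010110"  (len 13)
k=11  "101100010110"  (len 12)
k=12  "0110001011010"  (len 13)
k=13  "110001011010"  (len 12)
k=14  "100010110101101"  (len 15)
k=15  "000101101011010101"  (len 18)
k=16  "00101101011010101"  (len 17)
k=17  "0101101011010101"  (len 16)
k=18  "101101011010101"  (len 15)
k=19  "011010110101010101"  (len 18)
k=20  "11010110101010101"  (len 17)
k=21  "1010110101010101100"  (len 19)
k=22  "0101101010101011001101"  (len 22)
k=23  "101101010101011001101"  (len 21)

101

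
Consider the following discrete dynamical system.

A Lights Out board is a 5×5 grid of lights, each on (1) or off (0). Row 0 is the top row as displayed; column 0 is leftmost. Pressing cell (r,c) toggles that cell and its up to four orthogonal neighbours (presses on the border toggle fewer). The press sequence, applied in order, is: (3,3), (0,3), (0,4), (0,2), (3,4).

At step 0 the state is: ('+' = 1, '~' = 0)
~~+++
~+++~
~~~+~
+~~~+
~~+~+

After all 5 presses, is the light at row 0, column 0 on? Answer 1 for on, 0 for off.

0) ~~+++
~+++~
~~~+~
+~~~+
~~+~+
1) ~~+++
~+++~
~~~~~
+~++~
~~+++
2) ~~~~~
~++~~
~~~~~
+~++~
~~+++
3) ~~~++
~++~+
~~~~~
+~++~
~~+++
4) ~++~+
~+~~+
~~~~~
+~++~
~~+++
5) ~++~+
~+~~+
~~~~+
+~+~+
~~++~

0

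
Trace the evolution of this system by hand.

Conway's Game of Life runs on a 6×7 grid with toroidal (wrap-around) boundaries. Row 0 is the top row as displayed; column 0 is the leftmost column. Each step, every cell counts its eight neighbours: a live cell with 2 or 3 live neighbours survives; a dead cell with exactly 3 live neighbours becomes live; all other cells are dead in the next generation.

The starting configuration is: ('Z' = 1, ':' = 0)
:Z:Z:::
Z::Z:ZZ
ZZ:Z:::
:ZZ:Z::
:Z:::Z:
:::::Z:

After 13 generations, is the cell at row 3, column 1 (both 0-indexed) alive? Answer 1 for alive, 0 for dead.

gen 0: :Z:Z:::
Z::Z:ZZ
ZZ:Z:::
:ZZ:Z::
:Z:::Z:
:::::Z:
gen 1: Z:Z::Z:
:::Z::Z
:::Z:Z:
:::ZZ::
:ZZ:ZZ:
::Z:Z::
gen 2: :ZZ:ZZZ
::ZZ:ZZ
::ZZ:Z:
:::::::
:ZZ::Z:
::Z:Z:Z
gen 3: :Z:::::
Z::::::
::ZZ:ZZ
:Z:ZZ::
:ZZZ:Z:
::::Z:Z
gen 4: Z::::::
ZZZ:::Z
ZZZZ:ZZ
ZZ::::Z
ZZ:::Z:
ZZ:ZZZ:
gen 5: :::ZZZ:
:::Z:Z:
:::Z:Z:
::::Z::
:::::Z:
::Z:ZZ:
gen 6: ::Z:::Z
::ZZ:ZZ
:::Z:Z:
::::ZZ:
:::Z:Z:
::::::Z
gen 7: Z:ZZ::Z
::ZZ:ZZ
::ZZ:::
:::Z:ZZ
:::::ZZ
:::::ZZ
gen 8: ZZZZ:::
Z::::ZZ
:::::::
::ZZ:ZZ
Z::::::
::::Z::
gen 9: ZZZZZZ:
Z:Z:::Z
Z:::Z::
::::::Z
:::ZZZZ
Z:ZZ:::
gen 10: ::::ZZ:
::Z::::
ZZ:::Z:
Z::Z::Z
Z:ZZZZZ
Z::::::
gen 11: :::::::
:Z::ZZZ
ZZZ::::
:::Z:::
::ZZZZ:
ZZ:::::
gen 12: :Z:::ZZ
:ZZ::ZZ
ZZZZZZZ
:::::::
:ZZZZ::
:ZZZZ::
gen 13: ::::::Z
:::::::
:::ZZ::
::::::Z
:Z::Z::
:::::::

0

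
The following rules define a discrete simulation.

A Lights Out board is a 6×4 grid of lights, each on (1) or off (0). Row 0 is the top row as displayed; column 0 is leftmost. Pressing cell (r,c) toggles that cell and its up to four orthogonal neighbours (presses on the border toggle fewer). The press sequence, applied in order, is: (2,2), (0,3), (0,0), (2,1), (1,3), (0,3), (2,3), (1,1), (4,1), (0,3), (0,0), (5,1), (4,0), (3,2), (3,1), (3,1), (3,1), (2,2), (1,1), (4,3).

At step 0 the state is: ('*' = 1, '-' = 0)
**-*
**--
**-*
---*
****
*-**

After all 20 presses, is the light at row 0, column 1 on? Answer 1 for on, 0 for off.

1

[0] **-*
**--
**-*
---*
****
*-**
[1] **-*
***-
*-*-
--**
****
*-**
[2] ***-
****
*-*-
--**
****
*-**
[3] --*-
-***
*-*-
--**
****
*-**
[4] --*-
--**
-*--
-***
****
*-**
[5] --**
----
-*-*
-***
****
*-**
[6] ----
---*
-*-*
-***
****
*-**
[7] ----
----
-**-
-**-
****
*-**
[8] -*--
***-
--*-
-**-
****
*-**
[9] -*--
***-
--*-
--*-
---*
****
[10] -***
****
--*-
--*-
---*
****
[11] *-**
-***
--*-
--*-
---*
****
[12] *-**
-***
--*-
--*-
-*-*
---*
[13] *-**
-***
--*-
*-*-
*--*
*--*
[14] *-**
-***
----
**-*
*-**
*--*
[15] *-**
-***
-*--
--**
****
*--*
[16] *-**
-***
----
**-*
*-**
*--*
[17] *-**
-***
-*--
--**
****
*--*
[18] *-**
-*-*
--**
---*
****
*--*
[19] ****
*-**
-***
---*
****
*--*
[20] ****
*-**
-***
----
**--
*---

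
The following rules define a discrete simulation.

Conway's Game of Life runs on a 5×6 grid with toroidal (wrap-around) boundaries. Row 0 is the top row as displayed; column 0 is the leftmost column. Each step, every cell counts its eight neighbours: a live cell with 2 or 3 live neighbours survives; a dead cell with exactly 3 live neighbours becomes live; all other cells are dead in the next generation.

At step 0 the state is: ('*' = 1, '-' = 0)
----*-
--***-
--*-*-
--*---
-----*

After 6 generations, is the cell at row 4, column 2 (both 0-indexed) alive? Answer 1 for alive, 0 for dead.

k=0  ----*-
--***-
--*-*-
--*---
-----*
k=1  ----**
--*-**
-**-*-
---*--
------
k=2  ---***
***---
-**-**
--**--
----*-
k=3  ******
------
----**
-**--*
--*--*
k=4  ******
-**---
*---**
-***-*
------
k=5  *--***
------
----**
-***-*
------
k=6  ----**
*--*--
*-****
*-**-*
-*----

0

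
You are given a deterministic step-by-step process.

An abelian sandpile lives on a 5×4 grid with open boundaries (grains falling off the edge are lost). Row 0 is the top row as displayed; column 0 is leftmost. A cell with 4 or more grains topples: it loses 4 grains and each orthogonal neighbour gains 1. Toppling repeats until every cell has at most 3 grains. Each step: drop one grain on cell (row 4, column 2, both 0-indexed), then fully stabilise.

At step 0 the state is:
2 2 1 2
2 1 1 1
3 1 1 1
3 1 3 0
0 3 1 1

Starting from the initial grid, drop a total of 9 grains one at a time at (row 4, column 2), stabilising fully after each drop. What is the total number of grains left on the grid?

k=0  2 2 1 2
2 1 1 1
3 1 1 1
3 1 3 0
0 3 1 1
k=1  2 2 1 2
2 1 1 1
3 1 1 1
3 1 3 0
0 3 2 1
k=2  2 2 1 2
2 1 1 1
3 1 1 1
3 1 3 0
0 3 3 1
k=3  2 2 1 2
2 1 1 1
3 1 2 1
3 3 0 1
1 0 2 2
k=4  2 2 1 2
2 1 1 1
3 1 2 1
3 3 0 1
1 0 3 2
k=5  2 2 1 2
2 1 1 1
3 1 2 1
3 3 1 1
1 1 0 3
k=6  2 2 1 2
2 1 1 1
3 1 2 1
3 3 1 1
1 1 1 3
k=7  2 2 1 2
2 1 1 1
3 1 2 1
3 3 1 1
1 1 2 3
k=8  2 2 1 2
2 1 1 1
3 1 2 1
3 3 1 1
1 1 3 3
k=9  2 2 1 2
2 1 1 1
3 1 2 1
3 3 2 2
1 2 1 0

33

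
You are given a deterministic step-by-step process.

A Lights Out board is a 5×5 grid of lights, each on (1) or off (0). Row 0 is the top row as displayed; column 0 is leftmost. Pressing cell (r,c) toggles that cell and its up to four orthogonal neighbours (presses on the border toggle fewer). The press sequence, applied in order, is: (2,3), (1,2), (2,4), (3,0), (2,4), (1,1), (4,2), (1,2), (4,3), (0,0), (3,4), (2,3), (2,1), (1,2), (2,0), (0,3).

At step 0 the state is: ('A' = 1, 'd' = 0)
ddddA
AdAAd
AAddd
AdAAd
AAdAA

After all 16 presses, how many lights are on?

step 0: ddddA
AdAAd
AAddd
AdAAd
AAdAA
step 1: ddddA
AdAdd
AAAAA
AdAdd
AAdAA
step 2: ddAdA
AAdAd
AAdAA
AdAdd
AAdAA
step 3: ddAdA
AAdAA
AAddd
AdAdA
AAdAA
step 4: ddAdA
AAdAA
dAddd
dAAdA
dAdAA
step 5: ddAdA
AAdAd
dAdAA
dAAdd
dAdAA
step 6: dAAdA
ddAAd
dddAA
dAAdd
dAdAA
step 7: dAAdA
ddAAd
dddAA
dAddd
ddAdA
step 8: dAddA
dAddd
ddAAA
dAddd
ddAdA
step 9: dAddA
dAddd
ddAAA
dAdAd
dddAd
step 10: AdddA
AAddd
ddAAA
dAdAd
dddAd
step 11: AdddA
AAddd
ddAAd
dAddA
dddAA
step 12: AdddA
AAdAd
ddddA
dAdAA
dddAA
step 13: AdddA
AddAd
AAAdA
dddAA
dddAA
step 14: AdAdA
AAAdd
AAddA
dddAA
dddAA
step 15: AdAdA
dAAdd
ddddA
AddAA
dddAA
step 16: AddAd
dAAAd
ddddA
AddAA
dddAA

11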